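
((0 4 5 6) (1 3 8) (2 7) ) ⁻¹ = (0 6 5 4) (1 8 3) (2 7) 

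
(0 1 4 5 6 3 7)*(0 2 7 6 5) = (0 1 4)(2 7)(3 6)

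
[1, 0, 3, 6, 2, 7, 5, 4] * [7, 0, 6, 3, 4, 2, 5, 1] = [0, 7, 3, 5, 6, 1, 2, 4]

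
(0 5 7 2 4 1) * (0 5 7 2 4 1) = (0 7 4)(1 5 2)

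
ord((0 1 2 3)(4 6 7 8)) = 4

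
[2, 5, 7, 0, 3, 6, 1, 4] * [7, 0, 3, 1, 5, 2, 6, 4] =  [3, 2, 4, 7, 1, 6, 0, 5]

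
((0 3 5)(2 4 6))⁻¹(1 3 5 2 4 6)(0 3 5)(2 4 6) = (0 4 6 2 1 5)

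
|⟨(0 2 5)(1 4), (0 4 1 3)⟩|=720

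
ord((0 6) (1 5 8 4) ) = 4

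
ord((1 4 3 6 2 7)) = 6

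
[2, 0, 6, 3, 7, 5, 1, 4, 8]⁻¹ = [1, 6, 0, 3, 7, 5, 2, 4, 8]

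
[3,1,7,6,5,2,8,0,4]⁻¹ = [7,1,5,0,8,4,3,2,6]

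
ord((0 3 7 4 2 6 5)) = 7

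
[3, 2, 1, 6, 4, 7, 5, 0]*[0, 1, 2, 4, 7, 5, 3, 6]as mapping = [0→4, 1→2, 2→1, 3→3, 4→7, 5→6, 6→5, 7→0]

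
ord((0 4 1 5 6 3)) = 6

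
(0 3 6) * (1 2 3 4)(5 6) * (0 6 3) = (0 4 1 2)(3 5)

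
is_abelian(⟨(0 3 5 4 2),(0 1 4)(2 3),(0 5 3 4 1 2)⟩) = no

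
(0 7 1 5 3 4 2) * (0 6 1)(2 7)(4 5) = (0 2 6 1 4 7)(3 5)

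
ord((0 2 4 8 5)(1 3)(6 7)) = 10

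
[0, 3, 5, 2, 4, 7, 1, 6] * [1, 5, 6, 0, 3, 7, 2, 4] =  [1, 0, 7, 6, 3, 4, 5, 2] 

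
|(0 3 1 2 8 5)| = 6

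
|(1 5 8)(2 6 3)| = 3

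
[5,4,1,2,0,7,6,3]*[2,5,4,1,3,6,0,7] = [6,3,5,4,2,7,0,1]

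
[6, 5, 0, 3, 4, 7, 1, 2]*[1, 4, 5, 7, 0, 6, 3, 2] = [3, 6, 1, 7, 0, 2, 4, 5]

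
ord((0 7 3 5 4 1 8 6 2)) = 9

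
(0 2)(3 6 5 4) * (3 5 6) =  (0 2)(4 5)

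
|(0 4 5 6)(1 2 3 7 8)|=20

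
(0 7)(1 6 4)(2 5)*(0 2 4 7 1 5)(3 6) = (0 1 3 6 7 2)(4 5)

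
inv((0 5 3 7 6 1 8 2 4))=(0 4 2 8 1 6 7 3 5)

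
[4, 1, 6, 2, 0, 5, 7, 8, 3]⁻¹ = [4, 1, 3, 8, 0, 5, 2, 6, 7]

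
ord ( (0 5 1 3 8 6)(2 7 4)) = 6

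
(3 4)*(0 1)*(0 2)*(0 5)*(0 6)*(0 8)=(0 1 2 5 6 8)(3 4)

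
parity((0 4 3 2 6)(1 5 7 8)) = odd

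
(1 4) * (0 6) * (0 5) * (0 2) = (0 6 5 2)(1 4)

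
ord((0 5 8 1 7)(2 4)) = 10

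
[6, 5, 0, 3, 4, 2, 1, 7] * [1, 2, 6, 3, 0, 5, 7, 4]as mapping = [0→7, 1→5, 2→1, 3→3, 4→0, 5→6, 6→2, 7→4]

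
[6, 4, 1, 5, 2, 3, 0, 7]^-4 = [0, 2, 4, 3, 1, 5, 6, 7]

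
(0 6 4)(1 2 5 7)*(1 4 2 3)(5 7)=(0 6 2 7 4)(1 3)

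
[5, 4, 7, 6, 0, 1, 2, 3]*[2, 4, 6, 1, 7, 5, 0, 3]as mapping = [0→5, 1→7, 2→3, 3→0, 4→2, 5→4, 6→6, 7→1]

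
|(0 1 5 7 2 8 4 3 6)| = 9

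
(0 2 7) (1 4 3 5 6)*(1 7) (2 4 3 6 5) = (0 4 6 7) (1 3 2) 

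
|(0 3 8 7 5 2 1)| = 7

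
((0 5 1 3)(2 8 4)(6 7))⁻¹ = (0 3 1 5)(2 4 8)(6 7)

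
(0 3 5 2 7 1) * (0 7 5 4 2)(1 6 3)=(0 1 7 6 3 4 2 5)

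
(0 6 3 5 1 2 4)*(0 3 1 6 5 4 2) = (0 5 6 1)(3 4)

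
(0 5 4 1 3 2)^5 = (0 2 3 1 4 5)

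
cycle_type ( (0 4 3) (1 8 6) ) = 3^2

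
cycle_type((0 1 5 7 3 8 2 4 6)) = 9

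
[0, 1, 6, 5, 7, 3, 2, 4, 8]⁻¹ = [0, 1, 6, 5, 7, 3, 2, 4, 8]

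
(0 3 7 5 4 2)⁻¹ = (0 2 4 5 7 3)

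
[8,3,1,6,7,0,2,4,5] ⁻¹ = [5,2,6,1,7,8,3,4,0] 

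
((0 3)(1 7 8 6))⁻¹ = (0 3)(1 6 8 7)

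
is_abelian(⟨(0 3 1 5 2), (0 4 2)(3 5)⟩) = no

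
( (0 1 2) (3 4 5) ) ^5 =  (0 2 1) (3 5 4) 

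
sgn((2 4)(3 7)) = 1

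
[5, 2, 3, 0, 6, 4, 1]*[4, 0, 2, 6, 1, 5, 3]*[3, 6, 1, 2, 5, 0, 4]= [0, 1, 4, 5, 2, 6, 3]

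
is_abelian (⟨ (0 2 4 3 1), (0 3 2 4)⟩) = no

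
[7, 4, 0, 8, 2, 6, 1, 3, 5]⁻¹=[2, 6, 4, 7, 1, 8, 5, 0, 3]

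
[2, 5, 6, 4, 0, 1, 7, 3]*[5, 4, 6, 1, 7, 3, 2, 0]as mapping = [0→6, 1→3, 2→2, 3→7, 4→5, 5→4, 6→0, 7→1]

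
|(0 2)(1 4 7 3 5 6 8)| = 14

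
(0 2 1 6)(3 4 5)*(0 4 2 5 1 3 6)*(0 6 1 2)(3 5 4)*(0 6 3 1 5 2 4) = (1 3 6)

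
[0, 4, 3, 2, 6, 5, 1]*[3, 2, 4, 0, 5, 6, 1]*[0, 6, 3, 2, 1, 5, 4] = [2, 5, 0, 1, 6, 4, 3]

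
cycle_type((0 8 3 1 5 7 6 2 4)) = 9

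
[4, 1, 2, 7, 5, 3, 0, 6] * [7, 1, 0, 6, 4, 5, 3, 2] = [4, 1, 0, 2, 5, 6, 7, 3]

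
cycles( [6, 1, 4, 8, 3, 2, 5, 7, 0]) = (0 6 5 2 4 3 8)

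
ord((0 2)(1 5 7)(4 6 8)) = 6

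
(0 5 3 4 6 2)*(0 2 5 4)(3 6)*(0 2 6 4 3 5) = (0 3 2 6)(4 5)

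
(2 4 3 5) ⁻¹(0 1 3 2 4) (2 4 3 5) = (0 1 5 4 3) 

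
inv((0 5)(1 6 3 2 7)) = (0 5)(1 7 2 3 6)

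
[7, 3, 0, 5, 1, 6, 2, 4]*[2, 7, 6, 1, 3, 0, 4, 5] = [5, 1, 2, 0, 7, 4, 6, 3]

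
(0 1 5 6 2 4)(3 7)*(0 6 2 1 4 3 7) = (0 4 6 1 5 2 3)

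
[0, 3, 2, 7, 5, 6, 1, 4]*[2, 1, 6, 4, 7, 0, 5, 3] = [2, 4, 6, 3, 0, 5, 1, 7]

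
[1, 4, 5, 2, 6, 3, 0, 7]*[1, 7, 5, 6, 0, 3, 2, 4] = [7, 0, 3, 5, 2, 6, 1, 4]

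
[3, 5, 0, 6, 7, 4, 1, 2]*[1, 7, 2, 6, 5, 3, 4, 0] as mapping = [0→6, 1→3, 2→1, 3→4, 4→0, 5→5, 6→7, 7→2] 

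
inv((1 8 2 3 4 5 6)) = (1 6 5 4 3 2 8)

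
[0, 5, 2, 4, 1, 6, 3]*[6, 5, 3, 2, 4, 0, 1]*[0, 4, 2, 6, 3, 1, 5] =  [5, 0, 6, 3, 1, 4, 2]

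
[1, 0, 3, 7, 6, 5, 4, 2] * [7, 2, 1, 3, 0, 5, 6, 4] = [2, 7, 3, 4, 6, 5, 0, 1]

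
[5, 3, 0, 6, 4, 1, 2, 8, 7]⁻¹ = [2, 5, 6, 1, 4, 0, 3, 8, 7]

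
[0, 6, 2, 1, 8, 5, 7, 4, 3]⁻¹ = [0, 3, 2, 8, 7, 5, 1, 6, 4]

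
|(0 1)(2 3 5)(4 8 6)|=6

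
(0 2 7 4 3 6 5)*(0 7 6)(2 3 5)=(0 3)(2 6)(4 5 7)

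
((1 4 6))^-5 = (1 4 6)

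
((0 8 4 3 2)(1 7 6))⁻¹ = (0 2 3 4 8)(1 6 7)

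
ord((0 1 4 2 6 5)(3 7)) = 6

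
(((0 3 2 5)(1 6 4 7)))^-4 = ()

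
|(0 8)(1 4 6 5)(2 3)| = 4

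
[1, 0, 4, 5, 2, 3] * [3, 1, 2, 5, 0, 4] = [1, 3, 0, 4, 2, 5]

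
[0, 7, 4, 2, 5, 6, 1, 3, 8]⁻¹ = [0, 6, 3, 7, 2, 4, 5, 1, 8]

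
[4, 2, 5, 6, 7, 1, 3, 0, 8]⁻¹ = [7, 5, 1, 6, 0, 2, 3, 4, 8]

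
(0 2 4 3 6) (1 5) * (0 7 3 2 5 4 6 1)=(0 5) (1 4 2 6 7 3) 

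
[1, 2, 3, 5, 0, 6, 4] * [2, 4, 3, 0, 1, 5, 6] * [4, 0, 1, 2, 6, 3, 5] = [6, 2, 4, 3, 1, 5, 0]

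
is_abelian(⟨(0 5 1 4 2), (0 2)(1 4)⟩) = no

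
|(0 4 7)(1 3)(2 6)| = 6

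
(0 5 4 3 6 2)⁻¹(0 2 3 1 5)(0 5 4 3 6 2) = (0 6 1 4 5)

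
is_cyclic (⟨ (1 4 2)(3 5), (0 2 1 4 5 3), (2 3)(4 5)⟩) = no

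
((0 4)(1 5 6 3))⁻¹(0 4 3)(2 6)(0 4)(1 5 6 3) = (0 1 4)(2 3)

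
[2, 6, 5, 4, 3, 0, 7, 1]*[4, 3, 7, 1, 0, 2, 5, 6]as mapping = [0→7, 1→5, 2→2, 3→0, 4→1, 5→4, 6→6, 7→3]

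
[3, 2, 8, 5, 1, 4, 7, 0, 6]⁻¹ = [7, 4, 1, 0, 5, 3, 8, 6, 2]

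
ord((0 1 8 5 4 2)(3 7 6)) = 6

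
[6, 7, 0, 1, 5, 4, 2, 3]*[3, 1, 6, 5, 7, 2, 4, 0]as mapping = [0→4, 1→0, 2→3, 3→1, 4→2, 5→7, 6→6, 7→5]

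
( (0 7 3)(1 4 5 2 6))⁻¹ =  (0 3 7)(1 6 2 5 4)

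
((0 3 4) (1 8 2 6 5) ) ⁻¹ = (0 4 3) (1 5 6 2 8) 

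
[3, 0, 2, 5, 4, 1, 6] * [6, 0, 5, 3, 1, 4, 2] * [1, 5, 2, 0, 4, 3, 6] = [0, 6, 3, 4, 5, 1, 2]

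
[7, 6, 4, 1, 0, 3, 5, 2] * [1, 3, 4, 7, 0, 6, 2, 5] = [5, 2, 0, 3, 1, 7, 6, 4]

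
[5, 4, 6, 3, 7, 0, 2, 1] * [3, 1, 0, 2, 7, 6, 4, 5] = [6, 7, 4, 2, 5, 3, 0, 1]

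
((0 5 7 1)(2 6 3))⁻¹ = (0 1 7 5)(2 3 6)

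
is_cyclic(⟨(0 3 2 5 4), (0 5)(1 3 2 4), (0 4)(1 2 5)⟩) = no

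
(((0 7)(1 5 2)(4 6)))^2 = (1 2 5)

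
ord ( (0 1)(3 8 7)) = 6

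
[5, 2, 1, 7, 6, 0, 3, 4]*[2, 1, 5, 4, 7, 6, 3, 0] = [6, 5, 1, 0, 3, 2, 4, 7]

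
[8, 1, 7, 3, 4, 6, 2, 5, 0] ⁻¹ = [8, 1, 6, 3, 4, 7, 5, 2, 0] 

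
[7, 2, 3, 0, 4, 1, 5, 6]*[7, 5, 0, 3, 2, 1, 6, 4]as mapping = [0→4, 1→0, 2→3, 3→7, 4→2, 5→5, 6→1, 7→6]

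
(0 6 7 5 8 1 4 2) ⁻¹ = (0 2 4 1 8 5 7 6) 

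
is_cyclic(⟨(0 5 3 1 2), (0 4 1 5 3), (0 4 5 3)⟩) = no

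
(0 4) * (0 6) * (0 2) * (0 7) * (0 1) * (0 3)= (0 4 6 2 7 1 3)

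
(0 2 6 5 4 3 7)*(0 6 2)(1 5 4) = (1 5)(3 7 6 4)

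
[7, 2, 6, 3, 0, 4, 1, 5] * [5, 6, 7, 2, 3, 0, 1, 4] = [4, 7, 1, 2, 5, 3, 6, 0]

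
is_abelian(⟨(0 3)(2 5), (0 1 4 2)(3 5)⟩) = no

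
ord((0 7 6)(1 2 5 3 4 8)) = 6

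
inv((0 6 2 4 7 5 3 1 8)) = (0 8 1 3 5 7 4 2 6)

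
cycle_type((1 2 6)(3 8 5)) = 3^2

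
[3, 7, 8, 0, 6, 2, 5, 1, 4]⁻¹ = [3, 7, 5, 0, 8, 6, 4, 1, 2]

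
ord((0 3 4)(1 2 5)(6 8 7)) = 3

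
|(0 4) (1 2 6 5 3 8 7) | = 14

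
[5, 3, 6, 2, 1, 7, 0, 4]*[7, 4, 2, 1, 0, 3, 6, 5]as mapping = [0→3, 1→1, 2→6, 3→2, 4→4, 5→5, 6→7, 7→0]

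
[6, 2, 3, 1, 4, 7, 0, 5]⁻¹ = [6, 3, 1, 2, 4, 7, 0, 5]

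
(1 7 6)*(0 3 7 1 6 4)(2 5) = (0 3 7 4)(2 5)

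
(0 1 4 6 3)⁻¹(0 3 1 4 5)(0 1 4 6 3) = (0 4 6 5 1)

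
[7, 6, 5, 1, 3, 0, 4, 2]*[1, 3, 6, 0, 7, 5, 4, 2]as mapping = [0→2, 1→4, 2→5, 3→3, 4→0, 5→1, 6→7, 7→6]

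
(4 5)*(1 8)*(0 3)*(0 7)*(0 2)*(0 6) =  (0 3 7 2 6)(1 8)(4 5)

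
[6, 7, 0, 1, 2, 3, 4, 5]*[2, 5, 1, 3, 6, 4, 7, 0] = [7, 0, 2, 5, 1, 3, 6, 4]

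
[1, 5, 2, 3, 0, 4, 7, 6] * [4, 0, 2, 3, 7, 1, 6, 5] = [0, 1, 2, 3, 4, 7, 5, 6]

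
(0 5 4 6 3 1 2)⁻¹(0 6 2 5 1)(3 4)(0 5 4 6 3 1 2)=(0 4 2 5 3)(1 6)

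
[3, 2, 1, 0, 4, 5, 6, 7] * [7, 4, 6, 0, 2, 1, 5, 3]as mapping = [0→0, 1→6, 2→4, 3→7, 4→2, 5→1, 6→5, 7→3]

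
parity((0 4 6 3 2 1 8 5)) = odd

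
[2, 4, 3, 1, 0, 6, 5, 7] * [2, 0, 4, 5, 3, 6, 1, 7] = [4, 3, 5, 0, 2, 1, 6, 7]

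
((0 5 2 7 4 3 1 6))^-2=(0 1 4 2)(3 7 5 6)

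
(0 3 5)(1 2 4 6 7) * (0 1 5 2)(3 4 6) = (0 4 3 2 6 7 5 1)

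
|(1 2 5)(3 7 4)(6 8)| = 6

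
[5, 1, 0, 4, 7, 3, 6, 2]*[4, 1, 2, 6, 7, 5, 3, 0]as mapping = [0→5, 1→1, 2→4, 3→7, 4→0, 5→6, 6→3, 7→2]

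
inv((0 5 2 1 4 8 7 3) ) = (0 3 7 8 4 1 2 5) 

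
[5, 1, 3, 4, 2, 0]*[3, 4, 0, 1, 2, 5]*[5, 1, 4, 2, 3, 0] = [0, 3, 1, 4, 5, 2]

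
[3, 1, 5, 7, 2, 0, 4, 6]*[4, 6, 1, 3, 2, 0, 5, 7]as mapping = [0→3, 1→6, 2→0, 3→7, 4→1, 5→4, 6→2, 7→5]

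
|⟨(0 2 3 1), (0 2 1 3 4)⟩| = 20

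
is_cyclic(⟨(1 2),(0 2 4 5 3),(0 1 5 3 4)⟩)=no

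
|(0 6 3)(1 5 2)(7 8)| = 6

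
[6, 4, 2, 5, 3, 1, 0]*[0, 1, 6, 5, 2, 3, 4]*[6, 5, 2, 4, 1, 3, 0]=[1, 2, 0, 4, 3, 5, 6]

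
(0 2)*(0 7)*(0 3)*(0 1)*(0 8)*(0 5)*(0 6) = (0 2 7 3 1 8 5 6)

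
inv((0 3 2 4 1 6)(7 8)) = (0 6 1 4 2 3)(7 8)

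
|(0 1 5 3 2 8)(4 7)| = 6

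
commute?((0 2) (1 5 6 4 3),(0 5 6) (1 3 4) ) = no:(0 2) (1 5 6 4 3) * (0 5 6) (1 3 4) = (0 2 5) (1 6),(0 5 6) (1 3 4) * (0 2) (1 5 6 4 3) = (0 6 2) (4 5) 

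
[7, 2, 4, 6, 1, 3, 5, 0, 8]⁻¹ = [7, 4, 1, 5, 2, 6, 3, 0, 8]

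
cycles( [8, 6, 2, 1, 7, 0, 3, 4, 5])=(0 8 5)(1 6 3)(4 7)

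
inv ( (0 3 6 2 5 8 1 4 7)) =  (0 7 4 1 8 5 2 6 3)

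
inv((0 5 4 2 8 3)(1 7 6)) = (0 3 8 2 4 5)(1 6 7)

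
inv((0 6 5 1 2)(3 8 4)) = (0 2 1 5 6)(3 4 8)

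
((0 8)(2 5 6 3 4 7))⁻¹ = (0 8)(2 7 4 3 6 5)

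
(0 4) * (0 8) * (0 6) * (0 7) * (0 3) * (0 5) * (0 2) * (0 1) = (0 4 8 6 7 3 5 2 1)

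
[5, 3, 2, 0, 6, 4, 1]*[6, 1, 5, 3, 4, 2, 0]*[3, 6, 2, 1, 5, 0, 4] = [2, 1, 0, 4, 3, 5, 6]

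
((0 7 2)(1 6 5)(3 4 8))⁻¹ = (0 2 7)(1 5 6)(3 8 4)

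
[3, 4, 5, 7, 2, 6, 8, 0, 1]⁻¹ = [7, 8, 4, 0, 1, 2, 5, 3, 6]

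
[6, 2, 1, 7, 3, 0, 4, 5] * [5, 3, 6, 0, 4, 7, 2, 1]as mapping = [0→2, 1→6, 2→3, 3→1, 4→0, 5→5, 6→4, 7→7]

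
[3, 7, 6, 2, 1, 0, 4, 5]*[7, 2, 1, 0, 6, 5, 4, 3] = [0, 3, 4, 1, 2, 7, 6, 5]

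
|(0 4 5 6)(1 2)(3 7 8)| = 12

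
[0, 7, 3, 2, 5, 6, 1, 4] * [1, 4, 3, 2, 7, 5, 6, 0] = [1, 0, 2, 3, 5, 6, 4, 7] 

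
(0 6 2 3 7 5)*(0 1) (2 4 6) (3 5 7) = (0 2 5 1) (4 6) 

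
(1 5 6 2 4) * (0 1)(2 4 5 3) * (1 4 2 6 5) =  (0 4)(1 3 6 2)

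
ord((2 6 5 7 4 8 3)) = 7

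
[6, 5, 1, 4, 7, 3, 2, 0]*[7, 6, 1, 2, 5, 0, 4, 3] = [4, 0, 6, 5, 3, 2, 1, 7]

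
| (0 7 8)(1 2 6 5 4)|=15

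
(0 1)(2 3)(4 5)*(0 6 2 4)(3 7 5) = (0 1 6 2 7 5)(3 4)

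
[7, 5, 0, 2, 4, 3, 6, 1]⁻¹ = [2, 7, 3, 5, 4, 1, 6, 0]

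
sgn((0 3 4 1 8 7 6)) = 1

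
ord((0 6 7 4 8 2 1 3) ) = 8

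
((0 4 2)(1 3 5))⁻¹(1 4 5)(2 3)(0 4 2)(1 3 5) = (0 5)(1 3 2)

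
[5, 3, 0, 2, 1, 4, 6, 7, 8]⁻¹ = [2, 4, 3, 1, 5, 0, 6, 7, 8]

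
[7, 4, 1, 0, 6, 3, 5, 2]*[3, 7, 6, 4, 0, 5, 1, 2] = [2, 0, 7, 3, 1, 4, 5, 6]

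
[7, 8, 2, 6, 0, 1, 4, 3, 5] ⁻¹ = [4, 5, 2, 7, 6, 8, 3, 0, 1] 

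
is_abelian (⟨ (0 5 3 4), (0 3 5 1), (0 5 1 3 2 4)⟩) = no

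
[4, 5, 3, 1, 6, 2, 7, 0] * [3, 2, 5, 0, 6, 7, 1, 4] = [6, 7, 0, 2, 1, 5, 4, 3]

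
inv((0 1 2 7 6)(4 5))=(0 6 7 2 1)(4 5)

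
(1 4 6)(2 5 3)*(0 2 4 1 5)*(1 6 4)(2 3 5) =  (0 3 1 6 2)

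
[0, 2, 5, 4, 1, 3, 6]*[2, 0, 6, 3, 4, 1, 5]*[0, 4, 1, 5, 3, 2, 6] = [1, 6, 4, 3, 0, 5, 2]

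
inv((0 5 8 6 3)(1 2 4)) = (0 3 6 8 5)(1 4 2)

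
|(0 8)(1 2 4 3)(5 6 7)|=12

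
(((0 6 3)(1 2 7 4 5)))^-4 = (0 3 6)(1 2 7 4 5)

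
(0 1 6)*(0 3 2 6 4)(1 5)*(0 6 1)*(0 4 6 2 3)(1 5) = (0 1 6)(2 5 4)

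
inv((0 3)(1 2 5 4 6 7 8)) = (0 3)(1 8 7 6 4 5 2)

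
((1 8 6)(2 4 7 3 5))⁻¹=(1 6 8)(2 5 3 7 4)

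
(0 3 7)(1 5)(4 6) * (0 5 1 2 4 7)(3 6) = (0 6 7 5 2 4 3)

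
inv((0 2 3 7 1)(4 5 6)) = (0 1 7 3 2)(4 6 5)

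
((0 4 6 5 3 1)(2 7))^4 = (0 3 6)(1 5 4)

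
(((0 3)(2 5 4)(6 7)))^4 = (2 5 4)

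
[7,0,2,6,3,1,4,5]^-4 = [0,1,2,4,6,5,3,7]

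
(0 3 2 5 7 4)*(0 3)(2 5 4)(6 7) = (2 4 3 5 6 7)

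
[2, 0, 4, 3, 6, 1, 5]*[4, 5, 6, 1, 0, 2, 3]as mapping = [0→6, 1→4, 2→0, 3→1, 4→3, 5→5, 6→2]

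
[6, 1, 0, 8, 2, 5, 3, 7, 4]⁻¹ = [2, 1, 4, 6, 8, 5, 0, 7, 3]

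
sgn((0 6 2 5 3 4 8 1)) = -1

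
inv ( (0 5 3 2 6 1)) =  (0 1 6 2 3 5)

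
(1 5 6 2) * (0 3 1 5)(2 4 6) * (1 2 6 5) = (0 3 2 1)(4 5 6)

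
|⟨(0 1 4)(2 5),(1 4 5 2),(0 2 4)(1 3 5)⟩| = 720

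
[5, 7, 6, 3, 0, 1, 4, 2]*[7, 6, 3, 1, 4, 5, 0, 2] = [5, 2, 0, 1, 7, 6, 4, 3]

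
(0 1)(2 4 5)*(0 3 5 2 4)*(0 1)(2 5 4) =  (1 3 4 5 2)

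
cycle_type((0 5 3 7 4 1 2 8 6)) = 9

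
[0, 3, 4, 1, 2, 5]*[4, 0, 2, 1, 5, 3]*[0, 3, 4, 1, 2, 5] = [2, 3, 5, 0, 4, 1]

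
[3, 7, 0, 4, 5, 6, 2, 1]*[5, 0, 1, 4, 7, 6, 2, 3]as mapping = [0→4, 1→3, 2→5, 3→7, 4→6, 5→2, 6→1, 7→0]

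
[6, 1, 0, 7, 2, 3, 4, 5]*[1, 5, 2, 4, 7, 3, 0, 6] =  [0, 5, 1, 6, 2, 4, 7, 3]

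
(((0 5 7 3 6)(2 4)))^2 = (0 7 6 5 3)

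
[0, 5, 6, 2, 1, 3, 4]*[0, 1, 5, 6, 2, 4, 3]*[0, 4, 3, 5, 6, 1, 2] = [0, 6, 5, 1, 4, 2, 3]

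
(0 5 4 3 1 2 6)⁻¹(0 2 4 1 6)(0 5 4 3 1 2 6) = (0 5 6 3 2)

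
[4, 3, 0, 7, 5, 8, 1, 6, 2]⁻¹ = [2, 6, 8, 1, 0, 4, 7, 3, 5]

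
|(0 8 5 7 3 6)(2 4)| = 6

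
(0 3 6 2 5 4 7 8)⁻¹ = (0 8 7 4 5 2 6 3)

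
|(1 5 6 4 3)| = 5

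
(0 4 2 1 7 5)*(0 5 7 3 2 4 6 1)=(0 6 1 3 2)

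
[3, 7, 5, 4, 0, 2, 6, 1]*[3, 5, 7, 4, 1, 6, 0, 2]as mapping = [0→4, 1→2, 2→6, 3→1, 4→3, 5→7, 6→0, 7→5]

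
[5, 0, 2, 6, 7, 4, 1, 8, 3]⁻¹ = [1, 6, 2, 8, 5, 0, 3, 4, 7]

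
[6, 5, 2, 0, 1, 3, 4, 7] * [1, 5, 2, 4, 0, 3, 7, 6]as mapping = [0→7, 1→3, 2→2, 3→1, 4→5, 5→4, 6→0, 7→6]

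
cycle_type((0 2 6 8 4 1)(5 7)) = 2.6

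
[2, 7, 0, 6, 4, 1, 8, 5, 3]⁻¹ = [2, 5, 0, 8, 4, 7, 3, 1, 6]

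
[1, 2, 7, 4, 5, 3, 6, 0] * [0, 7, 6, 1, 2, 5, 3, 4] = [7, 6, 4, 2, 5, 1, 3, 0]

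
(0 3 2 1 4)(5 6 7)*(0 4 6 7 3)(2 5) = (1 6 3 5 7 2)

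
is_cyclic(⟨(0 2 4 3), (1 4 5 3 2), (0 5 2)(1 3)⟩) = no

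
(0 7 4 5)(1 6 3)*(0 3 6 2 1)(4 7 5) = (0 5 3)(1 2)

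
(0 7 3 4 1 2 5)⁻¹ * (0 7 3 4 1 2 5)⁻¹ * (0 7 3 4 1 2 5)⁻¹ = (0 1 7 2 3 5 4)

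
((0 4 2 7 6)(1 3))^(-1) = (0 6 7 2 4)(1 3)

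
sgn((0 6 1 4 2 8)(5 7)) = 1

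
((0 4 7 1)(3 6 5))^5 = (0 4 7 1)(3 5 6)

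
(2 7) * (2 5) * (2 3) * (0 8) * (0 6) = (0 8 6) (2 7 5 3) 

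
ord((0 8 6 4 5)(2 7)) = 10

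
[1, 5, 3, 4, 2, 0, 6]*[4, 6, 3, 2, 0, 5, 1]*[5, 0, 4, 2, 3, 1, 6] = [6, 1, 4, 5, 2, 3, 0]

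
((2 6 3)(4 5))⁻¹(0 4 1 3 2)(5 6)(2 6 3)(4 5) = (0 5 1 2 6)(3 4)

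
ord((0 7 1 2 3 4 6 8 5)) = 9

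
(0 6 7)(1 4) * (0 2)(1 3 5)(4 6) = (0 4 3 5 1 6 7 2)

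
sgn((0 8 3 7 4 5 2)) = 1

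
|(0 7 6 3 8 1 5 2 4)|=9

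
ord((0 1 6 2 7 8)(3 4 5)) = 6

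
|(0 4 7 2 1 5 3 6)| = 8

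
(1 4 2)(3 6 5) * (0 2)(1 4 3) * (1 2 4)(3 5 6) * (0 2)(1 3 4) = (0 1 5)(2 3 4)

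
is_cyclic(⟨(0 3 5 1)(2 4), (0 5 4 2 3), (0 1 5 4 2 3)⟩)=no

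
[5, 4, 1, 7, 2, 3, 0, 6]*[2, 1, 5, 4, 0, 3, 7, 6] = [3, 0, 1, 6, 5, 4, 2, 7]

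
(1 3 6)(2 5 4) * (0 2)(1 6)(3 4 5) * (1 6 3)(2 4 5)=(0 4)(1 5 2)(3 6)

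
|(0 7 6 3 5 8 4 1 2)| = 9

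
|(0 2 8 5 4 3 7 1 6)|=9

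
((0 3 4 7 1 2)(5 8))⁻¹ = (0 2 1 7 4 3)(5 8)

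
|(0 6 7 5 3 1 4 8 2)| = 9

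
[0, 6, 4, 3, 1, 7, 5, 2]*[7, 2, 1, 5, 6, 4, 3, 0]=[7, 3, 6, 5, 2, 0, 4, 1]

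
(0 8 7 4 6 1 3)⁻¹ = (0 3 1 6 4 7 8)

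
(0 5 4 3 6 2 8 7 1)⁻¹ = (0 1 7 8 2 6 3 4 5)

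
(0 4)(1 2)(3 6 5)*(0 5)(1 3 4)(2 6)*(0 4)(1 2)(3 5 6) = (0 2 5)(1 3)(4 6)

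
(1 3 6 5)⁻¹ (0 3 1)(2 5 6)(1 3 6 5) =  (0 6 3)(1 5 2)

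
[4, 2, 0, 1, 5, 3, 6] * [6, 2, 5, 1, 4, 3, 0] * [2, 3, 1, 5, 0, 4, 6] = [0, 4, 6, 1, 5, 3, 2]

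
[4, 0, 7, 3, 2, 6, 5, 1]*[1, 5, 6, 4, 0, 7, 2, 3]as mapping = [0→0, 1→1, 2→3, 3→4, 4→6, 5→2, 6→7, 7→5]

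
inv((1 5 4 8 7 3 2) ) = (1 2 3 7 8 4 5) 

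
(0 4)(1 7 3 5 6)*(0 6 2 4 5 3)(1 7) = (0 5 2 4 6 7)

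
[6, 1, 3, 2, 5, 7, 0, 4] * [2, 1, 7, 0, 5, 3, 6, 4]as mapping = [0→6, 1→1, 2→0, 3→7, 4→3, 5→4, 6→2, 7→5]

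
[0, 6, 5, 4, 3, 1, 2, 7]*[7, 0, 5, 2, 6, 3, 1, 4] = [7, 1, 3, 6, 2, 0, 5, 4]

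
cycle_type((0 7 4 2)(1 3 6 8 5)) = 4.5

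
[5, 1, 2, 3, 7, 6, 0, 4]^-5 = [5, 1, 2, 3, 7, 6, 0, 4]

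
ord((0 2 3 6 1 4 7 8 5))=9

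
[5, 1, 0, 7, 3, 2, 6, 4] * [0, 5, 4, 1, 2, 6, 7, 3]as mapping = [0→6, 1→5, 2→0, 3→3, 4→1, 5→4, 6→7, 7→2]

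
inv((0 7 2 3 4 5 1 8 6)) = (0 6 8 1 5 4 3 2 7)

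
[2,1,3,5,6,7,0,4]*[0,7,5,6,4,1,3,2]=[5,7,6,1,3,2,0,4] 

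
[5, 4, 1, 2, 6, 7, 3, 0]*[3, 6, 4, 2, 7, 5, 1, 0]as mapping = [0→5, 1→7, 2→6, 3→4, 4→1, 5→0, 6→2, 7→3]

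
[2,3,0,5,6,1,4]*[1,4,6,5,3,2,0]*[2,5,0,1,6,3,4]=[4,3,5,0,2,6,1]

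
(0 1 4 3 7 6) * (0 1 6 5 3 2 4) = (0 6 1)(2 4)(3 7 5)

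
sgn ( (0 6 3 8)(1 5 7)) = -1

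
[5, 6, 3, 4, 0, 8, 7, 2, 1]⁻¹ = [4, 8, 7, 2, 3, 0, 1, 6, 5]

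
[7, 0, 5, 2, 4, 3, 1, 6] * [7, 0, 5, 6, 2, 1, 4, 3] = [3, 7, 1, 5, 2, 6, 0, 4] 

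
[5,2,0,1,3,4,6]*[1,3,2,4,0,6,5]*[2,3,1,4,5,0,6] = [6,1,3,4,5,2,0]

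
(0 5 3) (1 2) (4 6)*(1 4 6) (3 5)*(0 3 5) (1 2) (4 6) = (0 5) (2 6 4) 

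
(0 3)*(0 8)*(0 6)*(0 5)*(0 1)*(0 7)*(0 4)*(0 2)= (0 3 8 6 5 1 7 4 2)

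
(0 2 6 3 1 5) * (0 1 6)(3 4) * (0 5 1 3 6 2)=(2 5 3)(4 6)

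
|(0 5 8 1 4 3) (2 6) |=6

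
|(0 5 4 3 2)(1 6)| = 10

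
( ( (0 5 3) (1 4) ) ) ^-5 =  (0 5 3) (1 4) 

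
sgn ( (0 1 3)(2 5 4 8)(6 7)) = 1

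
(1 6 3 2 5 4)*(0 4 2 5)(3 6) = (0 4 1 3 5 2)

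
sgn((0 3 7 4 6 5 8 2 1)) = 1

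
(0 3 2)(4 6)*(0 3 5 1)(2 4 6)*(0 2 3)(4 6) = (0 5 1 2)(3 6 4)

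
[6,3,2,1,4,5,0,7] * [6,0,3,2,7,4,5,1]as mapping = [0→5,1→2,2→3,3→0,4→7,5→4,6→6,7→1]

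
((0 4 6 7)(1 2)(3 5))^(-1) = (0 7 6 4)(1 2)(3 5)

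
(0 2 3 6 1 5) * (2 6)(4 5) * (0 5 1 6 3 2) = (0 3)(1 4)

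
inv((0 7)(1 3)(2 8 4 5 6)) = (0 7)(1 3)(2 6 5 4 8)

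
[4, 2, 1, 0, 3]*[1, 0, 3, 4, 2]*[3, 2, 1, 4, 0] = [1, 4, 3, 2, 0]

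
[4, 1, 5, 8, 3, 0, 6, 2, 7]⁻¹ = [5, 1, 7, 4, 0, 2, 6, 8, 3]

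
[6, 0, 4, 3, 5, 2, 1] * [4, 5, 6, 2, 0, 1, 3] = [3, 4, 0, 2, 1, 6, 5]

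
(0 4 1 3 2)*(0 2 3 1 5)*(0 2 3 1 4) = (1 4 5 2 3)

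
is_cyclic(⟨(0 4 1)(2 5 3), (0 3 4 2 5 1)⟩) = no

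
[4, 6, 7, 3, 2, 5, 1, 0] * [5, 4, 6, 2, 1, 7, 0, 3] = [1, 0, 3, 2, 6, 7, 4, 5]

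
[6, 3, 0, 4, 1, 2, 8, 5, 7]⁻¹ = [2, 4, 5, 1, 3, 7, 0, 8, 6]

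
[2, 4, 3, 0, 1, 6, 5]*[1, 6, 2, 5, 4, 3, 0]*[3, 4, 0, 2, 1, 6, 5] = [0, 1, 6, 4, 5, 3, 2]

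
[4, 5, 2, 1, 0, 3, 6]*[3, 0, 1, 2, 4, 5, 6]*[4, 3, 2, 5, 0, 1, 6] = [0, 1, 3, 4, 5, 2, 6]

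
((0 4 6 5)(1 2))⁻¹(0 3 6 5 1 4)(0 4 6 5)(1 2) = (0 2 6 4 3 5)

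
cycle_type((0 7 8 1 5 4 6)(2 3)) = 2.7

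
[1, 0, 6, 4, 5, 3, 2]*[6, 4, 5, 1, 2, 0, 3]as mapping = [0→4, 1→6, 2→3, 3→2, 4→0, 5→1, 6→5]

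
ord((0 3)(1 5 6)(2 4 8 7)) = 12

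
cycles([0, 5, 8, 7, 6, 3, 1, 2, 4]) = (1 5 3 7 2 8 4 6)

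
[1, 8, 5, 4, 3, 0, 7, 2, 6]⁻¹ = [5, 0, 7, 4, 3, 2, 8, 6, 1]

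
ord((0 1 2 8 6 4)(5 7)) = 6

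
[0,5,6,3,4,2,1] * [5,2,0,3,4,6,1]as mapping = [0→5,1→6,2→1,3→3,4→4,5→0,6→2]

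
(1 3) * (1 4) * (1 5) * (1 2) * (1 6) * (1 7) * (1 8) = (1 3 4 5 2 6 7 8)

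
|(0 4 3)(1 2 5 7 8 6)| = 6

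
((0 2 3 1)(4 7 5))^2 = (0 3)(1 2)(4 5 7)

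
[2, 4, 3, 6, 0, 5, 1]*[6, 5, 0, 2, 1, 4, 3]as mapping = [0→0, 1→1, 2→2, 3→3, 4→6, 5→4, 6→5]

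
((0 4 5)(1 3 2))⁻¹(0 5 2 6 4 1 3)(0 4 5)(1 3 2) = (0 1 6 5 3 2 4)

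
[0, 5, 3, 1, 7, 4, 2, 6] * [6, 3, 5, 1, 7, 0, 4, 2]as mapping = [0→6, 1→0, 2→1, 3→3, 4→2, 5→7, 6→5, 7→4]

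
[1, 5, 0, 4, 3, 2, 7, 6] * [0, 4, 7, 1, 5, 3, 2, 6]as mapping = [0→4, 1→3, 2→0, 3→5, 4→1, 5→7, 6→6, 7→2]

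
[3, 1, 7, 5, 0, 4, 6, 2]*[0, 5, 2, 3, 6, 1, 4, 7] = [3, 5, 7, 1, 0, 6, 4, 2]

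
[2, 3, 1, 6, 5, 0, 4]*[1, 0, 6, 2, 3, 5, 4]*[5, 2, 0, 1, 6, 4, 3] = [3, 0, 5, 6, 4, 2, 1]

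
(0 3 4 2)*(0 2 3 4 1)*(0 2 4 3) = (0 3 1 2 4)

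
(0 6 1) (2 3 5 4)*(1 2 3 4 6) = (0 1) (2 4 3 5 6) 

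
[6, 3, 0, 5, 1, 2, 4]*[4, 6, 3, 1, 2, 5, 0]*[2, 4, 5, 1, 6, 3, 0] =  [2, 4, 6, 3, 0, 1, 5]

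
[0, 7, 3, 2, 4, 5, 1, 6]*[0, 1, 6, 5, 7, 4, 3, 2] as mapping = [0→0, 1→2, 2→5, 3→6, 4→7, 5→4, 6→1, 7→3] 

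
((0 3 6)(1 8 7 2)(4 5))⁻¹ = (0 6 3)(1 2 7 8)(4 5)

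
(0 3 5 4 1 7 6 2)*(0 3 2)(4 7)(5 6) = (0 2 3 6)(1 4)(5 7)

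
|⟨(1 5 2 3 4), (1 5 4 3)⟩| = 20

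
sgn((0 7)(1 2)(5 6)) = -1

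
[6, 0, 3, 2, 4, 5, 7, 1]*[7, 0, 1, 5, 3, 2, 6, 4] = [6, 7, 5, 1, 3, 2, 4, 0]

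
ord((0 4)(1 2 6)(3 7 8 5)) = 12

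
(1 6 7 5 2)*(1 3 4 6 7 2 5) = (1 7)(2 3 4 6)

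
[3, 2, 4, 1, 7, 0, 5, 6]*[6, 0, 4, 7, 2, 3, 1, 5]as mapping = [0→7, 1→4, 2→2, 3→0, 4→5, 5→6, 6→3, 7→1]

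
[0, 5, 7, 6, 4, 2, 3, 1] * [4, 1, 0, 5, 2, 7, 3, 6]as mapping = [0→4, 1→7, 2→6, 3→3, 4→2, 5→0, 6→5, 7→1]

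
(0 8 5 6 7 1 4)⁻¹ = (0 4 1 7 6 5 8)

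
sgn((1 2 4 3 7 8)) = -1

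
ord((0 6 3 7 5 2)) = 6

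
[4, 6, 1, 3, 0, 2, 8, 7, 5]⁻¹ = [4, 2, 5, 3, 0, 8, 1, 7, 6]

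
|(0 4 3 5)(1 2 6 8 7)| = 20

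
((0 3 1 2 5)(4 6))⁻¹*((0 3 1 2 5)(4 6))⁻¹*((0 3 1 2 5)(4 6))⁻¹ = (0 1 5 3 2)(4 6)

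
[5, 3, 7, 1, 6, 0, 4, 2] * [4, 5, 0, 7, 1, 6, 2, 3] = [6, 7, 3, 5, 2, 4, 1, 0]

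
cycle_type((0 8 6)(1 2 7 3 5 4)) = 3.6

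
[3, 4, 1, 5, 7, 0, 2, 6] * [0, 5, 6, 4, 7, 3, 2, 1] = [4, 7, 5, 3, 1, 0, 6, 2]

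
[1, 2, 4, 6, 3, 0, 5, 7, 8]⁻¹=[5, 0, 1, 4, 2, 6, 3, 7, 8]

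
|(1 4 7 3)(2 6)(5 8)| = 4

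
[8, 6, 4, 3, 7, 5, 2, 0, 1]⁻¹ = [7, 8, 6, 3, 2, 5, 1, 4, 0]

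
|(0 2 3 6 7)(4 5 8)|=15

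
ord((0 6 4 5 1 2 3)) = 7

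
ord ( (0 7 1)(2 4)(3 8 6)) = 6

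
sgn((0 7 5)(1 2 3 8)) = -1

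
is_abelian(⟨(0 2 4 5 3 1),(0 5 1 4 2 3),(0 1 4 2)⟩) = no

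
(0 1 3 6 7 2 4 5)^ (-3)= (0 2 3 5 7 1 4 6)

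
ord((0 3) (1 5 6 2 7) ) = 10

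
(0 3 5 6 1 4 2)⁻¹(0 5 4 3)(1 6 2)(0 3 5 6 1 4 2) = (0 4 1)(2 5 3 6)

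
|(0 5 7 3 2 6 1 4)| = 8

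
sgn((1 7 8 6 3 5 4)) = 1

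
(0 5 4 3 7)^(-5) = ()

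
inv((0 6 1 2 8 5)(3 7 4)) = (0 5 8 2 1 6)(3 4 7)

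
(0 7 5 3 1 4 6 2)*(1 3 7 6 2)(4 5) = (0 6 1 5 7 4 2)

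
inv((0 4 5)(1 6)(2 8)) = (0 5 4)(1 6)(2 8)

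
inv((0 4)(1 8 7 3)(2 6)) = (0 4)(1 3 7 8)(2 6)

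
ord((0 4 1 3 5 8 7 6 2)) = 9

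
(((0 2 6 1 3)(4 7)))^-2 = (0 1 2 3 6)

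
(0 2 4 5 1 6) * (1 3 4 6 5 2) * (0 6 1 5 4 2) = (0 5 3 2 1 4)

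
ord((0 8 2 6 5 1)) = 6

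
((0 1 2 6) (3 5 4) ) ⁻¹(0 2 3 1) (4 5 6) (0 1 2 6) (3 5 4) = (0 3 4) (1 6 5 2) 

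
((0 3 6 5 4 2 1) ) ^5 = (0 2 5 3 1 4 6) 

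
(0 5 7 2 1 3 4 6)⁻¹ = (0 6 4 3 1 2 7 5)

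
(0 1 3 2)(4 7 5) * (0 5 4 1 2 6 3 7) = (0 2 5 1 7 4)(3 6)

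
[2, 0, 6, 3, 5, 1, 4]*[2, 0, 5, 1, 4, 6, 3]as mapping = [0→5, 1→2, 2→3, 3→1, 4→6, 5→0, 6→4]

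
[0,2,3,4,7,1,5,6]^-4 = [0,4,7,6,5,3,2,1]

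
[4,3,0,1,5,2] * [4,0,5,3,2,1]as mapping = [0→2,1→3,2→4,3→0,4→1,5→5]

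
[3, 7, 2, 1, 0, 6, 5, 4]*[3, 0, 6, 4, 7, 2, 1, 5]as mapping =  [0→4, 1→5, 2→6, 3→0, 4→3, 5→1, 6→2, 7→7]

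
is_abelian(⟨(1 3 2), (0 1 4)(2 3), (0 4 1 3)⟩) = no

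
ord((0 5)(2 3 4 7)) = 4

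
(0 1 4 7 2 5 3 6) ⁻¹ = (0 6 3 5 2 7 4 1) 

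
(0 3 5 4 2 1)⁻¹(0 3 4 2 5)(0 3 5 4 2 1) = (1 4 3 5 2)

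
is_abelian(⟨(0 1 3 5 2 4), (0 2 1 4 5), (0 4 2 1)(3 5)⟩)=no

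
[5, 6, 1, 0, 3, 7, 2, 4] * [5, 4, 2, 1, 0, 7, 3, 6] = [7, 3, 4, 5, 1, 6, 2, 0]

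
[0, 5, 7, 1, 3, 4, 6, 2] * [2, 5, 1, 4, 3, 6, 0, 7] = [2, 6, 7, 5, 4, 3, 0, 1]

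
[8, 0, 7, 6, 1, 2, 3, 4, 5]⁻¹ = [1, 4, 5, 6, 7, 8, 3, 2, 0]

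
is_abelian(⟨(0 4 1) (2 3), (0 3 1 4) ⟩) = no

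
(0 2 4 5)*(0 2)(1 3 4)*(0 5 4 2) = (0 5)(1 3 2)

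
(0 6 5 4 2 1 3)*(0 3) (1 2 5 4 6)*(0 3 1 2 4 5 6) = (0 2 4 6 5) (1 3) 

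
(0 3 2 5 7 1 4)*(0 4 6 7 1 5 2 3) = (1 6 7 5) 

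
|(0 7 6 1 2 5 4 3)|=8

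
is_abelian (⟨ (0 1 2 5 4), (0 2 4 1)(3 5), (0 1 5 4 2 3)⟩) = no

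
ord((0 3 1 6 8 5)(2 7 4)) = 6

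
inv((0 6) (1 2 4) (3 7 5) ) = (0 6) (1 4 2) (3 5 7) 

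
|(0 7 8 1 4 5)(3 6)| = 6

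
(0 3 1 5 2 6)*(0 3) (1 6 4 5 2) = (1 2 4 5) (3 6) 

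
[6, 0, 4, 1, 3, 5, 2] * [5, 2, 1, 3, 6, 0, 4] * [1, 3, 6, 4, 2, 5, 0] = [2, 5, 0, 6, 4, 1, 3]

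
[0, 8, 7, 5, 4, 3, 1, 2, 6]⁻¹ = [0, 6, 7, 5, 4, 3, 8, 2, 1]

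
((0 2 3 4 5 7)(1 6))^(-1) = (0 7 5 4 3 2)(1 6)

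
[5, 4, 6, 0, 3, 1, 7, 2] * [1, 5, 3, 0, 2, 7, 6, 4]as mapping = [0→7, 1→2, 2→6, 3→1, 4→0, 5→5, 6→4, 7→3]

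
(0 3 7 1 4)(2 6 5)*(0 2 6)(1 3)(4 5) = (0 1 5 6 4 2)(3 7)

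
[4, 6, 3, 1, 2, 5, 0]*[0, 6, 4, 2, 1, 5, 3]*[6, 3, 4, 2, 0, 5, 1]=[3, 2, 4, 1, 0, 5, 6]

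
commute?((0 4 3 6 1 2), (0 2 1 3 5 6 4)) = no:(0 4 3 6 1 2)*(0 2 1 3 5 6 4) = (3 4 5 6), (0 2 1 3 5 6 4)*(0 4 3 6 1 2) = (1 6 3 5)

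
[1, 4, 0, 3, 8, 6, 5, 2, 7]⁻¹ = [2, 0, 7, 3, 1, 6, 5, 8, 4]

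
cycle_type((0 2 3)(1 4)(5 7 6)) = 2.3^2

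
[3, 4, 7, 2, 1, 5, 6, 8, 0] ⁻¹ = [8, 4, 3, 0, 1, 5, 6, 2, 7] 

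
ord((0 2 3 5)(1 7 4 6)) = 4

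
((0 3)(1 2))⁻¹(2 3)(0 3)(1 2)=(0 1)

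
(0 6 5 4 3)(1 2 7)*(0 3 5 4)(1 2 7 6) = (0 1 7 2 6 4 5)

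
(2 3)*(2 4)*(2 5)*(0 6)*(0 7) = (0 6 7)(2 3 4 5)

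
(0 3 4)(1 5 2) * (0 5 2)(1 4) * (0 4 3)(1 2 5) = (1 5 4)(2 3)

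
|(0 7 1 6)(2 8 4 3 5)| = 20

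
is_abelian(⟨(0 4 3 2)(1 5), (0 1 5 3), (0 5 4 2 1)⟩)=no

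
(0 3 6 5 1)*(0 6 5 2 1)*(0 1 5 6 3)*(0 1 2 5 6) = (0 1 3) (2 6 5) 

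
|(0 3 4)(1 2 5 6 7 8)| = 6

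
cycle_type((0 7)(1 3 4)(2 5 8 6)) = 2.3.4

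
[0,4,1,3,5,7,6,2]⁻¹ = [0,2,7,3,1,4,6,5]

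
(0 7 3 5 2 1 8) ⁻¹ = (0 8 1 2 5 3 7) 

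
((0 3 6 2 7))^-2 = (0 2 3 7 6)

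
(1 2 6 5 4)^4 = (1 4 5 6 2)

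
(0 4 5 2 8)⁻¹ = (0 8 2 5 4)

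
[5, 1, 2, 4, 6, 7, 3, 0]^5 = [7, 1, 2, 6, 3, 0, 4, 5]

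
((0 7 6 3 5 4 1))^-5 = (0 6 5 1 7 3 4)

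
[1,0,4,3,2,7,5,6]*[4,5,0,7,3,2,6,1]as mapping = [0→5,1→4,2→3,3→7,4→0,5→1,6→2,7→6]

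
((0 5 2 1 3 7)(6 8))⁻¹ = (0 7 3 1 2 5)(6 8)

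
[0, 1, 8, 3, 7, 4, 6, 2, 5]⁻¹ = [0, 1, 7, 3, 5, 8, 6, 4, 2]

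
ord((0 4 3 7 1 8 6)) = 7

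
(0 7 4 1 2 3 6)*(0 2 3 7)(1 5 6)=(1 3)(2 7 4 5 6)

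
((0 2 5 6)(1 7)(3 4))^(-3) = (0 2 5 6)(1 7)(3 4)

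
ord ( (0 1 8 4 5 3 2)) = 7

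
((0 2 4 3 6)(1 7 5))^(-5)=(1 7 5)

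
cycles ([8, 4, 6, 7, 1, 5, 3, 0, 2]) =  (0 8 2 6 3 7)(1 4)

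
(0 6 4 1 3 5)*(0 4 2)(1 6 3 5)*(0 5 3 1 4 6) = (0 1 3 4)(2 5 6)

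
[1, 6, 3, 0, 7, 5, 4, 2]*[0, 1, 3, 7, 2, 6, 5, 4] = [1, 5, 7, 0, 4, 6, 2, 3]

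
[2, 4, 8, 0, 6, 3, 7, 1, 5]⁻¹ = [3, 7, 0, 5, 1, 8, 4, 6, 2]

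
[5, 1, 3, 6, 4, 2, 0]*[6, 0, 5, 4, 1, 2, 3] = [2, 0, 4, 3, 1, 5, 6]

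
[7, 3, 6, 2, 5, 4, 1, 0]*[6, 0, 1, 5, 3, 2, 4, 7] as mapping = [0→7, 1→5, 2→4, 3→1, 4→2, 5→3, 6→0, 7→6] 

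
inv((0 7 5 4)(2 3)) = (0 4 5 7)(2 3)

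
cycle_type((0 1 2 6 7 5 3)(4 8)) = 2.7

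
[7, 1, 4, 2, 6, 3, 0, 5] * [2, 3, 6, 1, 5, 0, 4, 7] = [7, 3, 5, 6, 4, 1, 2, 0]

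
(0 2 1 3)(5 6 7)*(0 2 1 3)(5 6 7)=(0 1)(2 3)(5 7 6)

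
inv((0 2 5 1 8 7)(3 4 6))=(0 7 8 1 5 2)(3 6 4)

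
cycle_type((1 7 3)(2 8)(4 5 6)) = 2.3^2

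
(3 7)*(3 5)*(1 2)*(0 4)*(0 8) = (0 4 8)(1 2)(3 7 5)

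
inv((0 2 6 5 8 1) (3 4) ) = (0 1 8 5 6 2) (3 4) 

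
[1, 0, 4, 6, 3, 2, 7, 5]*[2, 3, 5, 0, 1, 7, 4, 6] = [3, 2, 1, 4, 0, 5, 6, 7]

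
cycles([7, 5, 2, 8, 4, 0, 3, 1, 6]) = (0 7 1 5)(3 8 6)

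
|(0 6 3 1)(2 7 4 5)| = 4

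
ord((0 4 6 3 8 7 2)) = 7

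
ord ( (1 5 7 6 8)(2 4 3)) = 15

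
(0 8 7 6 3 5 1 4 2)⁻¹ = (0 2 4 1 5 3 6 7 8)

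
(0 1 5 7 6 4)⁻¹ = (0 4 6 7 5 1)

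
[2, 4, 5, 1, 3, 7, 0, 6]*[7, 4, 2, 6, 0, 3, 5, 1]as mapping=[0→2, 1→0, 2→3, 3→4, 4→6, 5→1, 6→7, 7→5]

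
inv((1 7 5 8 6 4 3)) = (1 3 4 6 8 5 7)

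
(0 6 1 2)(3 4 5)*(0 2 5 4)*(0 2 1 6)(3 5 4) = (1 4 3 2)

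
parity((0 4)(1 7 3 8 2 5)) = even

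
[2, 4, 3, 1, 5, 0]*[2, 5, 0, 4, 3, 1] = [0, 3, 4, 5, 1, 2]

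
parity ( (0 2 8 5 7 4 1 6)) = odd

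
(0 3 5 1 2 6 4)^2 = (0 5 2 4 3 1 6)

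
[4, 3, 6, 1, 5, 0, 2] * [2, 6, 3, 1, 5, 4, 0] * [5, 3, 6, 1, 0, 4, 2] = [4, 3, 5, 2, 0, 6, 1]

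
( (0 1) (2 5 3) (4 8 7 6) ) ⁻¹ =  (0 1) (2 3 5) (4 6 7 8) 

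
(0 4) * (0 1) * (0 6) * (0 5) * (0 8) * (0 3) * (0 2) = (0 4 1 6 5 8 3 2)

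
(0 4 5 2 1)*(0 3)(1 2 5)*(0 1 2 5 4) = (1 3)(2 5 4)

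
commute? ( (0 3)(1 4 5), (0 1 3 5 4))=no: (0 3)(1 4 5)*(0 1 3 5 4)=(0 5 3 1), (0 1 3 5 4)*(0 3)(1 4 5)=(0 4 3 1)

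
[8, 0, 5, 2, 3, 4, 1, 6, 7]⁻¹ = [1, 6, 3, 4, 5, 2, 7, 8, 0]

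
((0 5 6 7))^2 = (0 6)(5 7)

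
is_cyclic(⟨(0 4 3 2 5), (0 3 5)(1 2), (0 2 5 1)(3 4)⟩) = no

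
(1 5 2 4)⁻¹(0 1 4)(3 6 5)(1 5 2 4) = (0 5 1)(2 3 6)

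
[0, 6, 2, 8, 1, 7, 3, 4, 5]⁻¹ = [0, 4, 2, 6, 7, 8, 1, 5, 3]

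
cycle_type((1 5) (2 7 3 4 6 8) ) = 2.6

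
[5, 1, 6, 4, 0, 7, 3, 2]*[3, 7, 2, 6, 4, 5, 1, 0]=[5, 7, 1, 4, 3, 0, 6, 2]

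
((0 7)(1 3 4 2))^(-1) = (0 7)(1 2 4 3)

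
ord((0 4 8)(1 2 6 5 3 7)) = 6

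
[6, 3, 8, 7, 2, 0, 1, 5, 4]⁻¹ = [5, 6, 4, 1, 8, 7, 0, 3, 2]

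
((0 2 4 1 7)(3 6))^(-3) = (0 4 7 2 1)(3 6)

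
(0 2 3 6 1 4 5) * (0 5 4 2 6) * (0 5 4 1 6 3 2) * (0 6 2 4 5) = (0 3)(1 6 2 4)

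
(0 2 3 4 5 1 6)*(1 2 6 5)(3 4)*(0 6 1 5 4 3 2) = (0 1 4 5)(2 3)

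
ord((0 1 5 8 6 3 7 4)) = 8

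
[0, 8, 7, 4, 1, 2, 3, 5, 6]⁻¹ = [0, 4, 5, 6, 3, 7, 8, 2, 1]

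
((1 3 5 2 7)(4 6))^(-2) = (1 2 3 7 5)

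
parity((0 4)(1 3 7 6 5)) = odd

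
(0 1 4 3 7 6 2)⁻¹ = (0 2 6 7 3 4 1)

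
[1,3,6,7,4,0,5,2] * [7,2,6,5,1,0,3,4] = [2,5,3,4,1,7,0,6]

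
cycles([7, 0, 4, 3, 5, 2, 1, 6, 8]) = (0 7 6 1)(2 4 5)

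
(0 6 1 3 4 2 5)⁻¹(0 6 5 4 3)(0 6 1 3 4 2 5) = (0 2 4 6 1)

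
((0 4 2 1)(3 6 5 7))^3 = (0 1 2 4)(3 7 5 6)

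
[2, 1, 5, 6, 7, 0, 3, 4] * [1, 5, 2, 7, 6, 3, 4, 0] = [2, 5, 3, 4, 0, 1, 7, 6]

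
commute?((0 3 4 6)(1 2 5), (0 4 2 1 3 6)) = no:(0 3 4 6)(1 2 5) * (0 4 2 1 3 6) = (0 6 4)(2 5 3), (0 4 2 1 3 6) * (0 3 4 6)(1 2 5) = (0 6 3)(1 4 5)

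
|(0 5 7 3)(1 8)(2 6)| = 4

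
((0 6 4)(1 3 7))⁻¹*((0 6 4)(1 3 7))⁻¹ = (0 6 4)(1 3 7)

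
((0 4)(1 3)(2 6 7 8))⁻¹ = (0 4)(1 3)(2 8 7 6)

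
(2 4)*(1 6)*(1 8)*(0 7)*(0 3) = (0 7 3)(1 6 8)(2 4)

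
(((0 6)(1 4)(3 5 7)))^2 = (3 7 5)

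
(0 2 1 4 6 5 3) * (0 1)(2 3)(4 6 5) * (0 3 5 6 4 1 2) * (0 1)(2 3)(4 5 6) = (0 6)(1 5)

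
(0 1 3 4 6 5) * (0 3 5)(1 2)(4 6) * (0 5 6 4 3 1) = (0 2)(1 6 5)(3 4)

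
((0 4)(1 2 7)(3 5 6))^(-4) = (1 7 2)(3 6 5)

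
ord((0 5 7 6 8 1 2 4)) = 8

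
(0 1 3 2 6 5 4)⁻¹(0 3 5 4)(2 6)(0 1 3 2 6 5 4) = (0 1 2 4)(5 6)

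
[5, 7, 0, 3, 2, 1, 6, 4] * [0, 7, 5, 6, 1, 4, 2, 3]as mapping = [0→4, 1→3, 2→0, 3→6, 4→5, 5→7, 6→2, 7→1]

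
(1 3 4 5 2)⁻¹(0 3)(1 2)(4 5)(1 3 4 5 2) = (0 4)(1 3)(2 5)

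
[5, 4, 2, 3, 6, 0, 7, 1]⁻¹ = [5, 7, 2, 3, 1, 0, 4, 6]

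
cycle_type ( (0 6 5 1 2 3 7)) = 7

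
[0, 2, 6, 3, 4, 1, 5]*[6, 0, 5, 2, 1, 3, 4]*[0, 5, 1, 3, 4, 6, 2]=[2, 6, 4, 1, 5, 0, 3]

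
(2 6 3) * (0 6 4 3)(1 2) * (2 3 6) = (0 2 4 6)(1 3)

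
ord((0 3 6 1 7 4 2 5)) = 8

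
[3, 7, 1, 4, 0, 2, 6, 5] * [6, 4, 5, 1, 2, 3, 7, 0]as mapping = [0→1, 1→0, 2→4, 3→2, 4→6, 5→5, 6→7, 7→3]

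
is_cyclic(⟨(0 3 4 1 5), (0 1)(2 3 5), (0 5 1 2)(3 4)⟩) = no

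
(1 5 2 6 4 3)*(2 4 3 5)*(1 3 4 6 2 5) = (1 5 6 4) 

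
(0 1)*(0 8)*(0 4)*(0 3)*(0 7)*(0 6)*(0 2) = (0 1 8 4 3 7 6 2)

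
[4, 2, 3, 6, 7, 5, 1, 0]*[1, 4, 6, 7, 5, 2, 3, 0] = [5, 6, 7, 3, 0, 2, 4, 1]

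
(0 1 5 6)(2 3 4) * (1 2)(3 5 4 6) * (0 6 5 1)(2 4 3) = (0 4)(1 3 5 2)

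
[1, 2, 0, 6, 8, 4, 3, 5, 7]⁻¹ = [2, 0, 1, 6, 5, 7, 3, 8, 4]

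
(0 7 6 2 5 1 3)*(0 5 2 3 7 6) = (0 6 3 5 1 7)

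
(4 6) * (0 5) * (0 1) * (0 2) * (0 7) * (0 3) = (0 5 1 2 7 3)(4 6)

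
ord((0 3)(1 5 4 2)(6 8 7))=12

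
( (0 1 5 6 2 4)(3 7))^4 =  (0 2 5)(1 4 6)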